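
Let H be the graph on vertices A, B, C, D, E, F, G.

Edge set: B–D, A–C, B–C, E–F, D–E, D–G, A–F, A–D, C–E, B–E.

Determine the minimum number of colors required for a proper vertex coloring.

B, D, E are pairwise adjacent, so at least 3 colors are needed.
A valid assignment using 3 colors: A=red, B=green, C=blue, D=blue, E=red, F=blue, G=red. Every edge joins two different colors.

3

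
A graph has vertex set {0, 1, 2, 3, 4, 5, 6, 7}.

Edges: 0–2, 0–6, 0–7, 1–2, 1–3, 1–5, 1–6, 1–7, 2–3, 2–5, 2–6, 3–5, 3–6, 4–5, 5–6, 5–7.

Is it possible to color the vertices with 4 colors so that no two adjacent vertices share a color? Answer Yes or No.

No

1, 2, 3, 5, 6 form a clique, so at least 5 colors are needed.
So 4 colors are not enough.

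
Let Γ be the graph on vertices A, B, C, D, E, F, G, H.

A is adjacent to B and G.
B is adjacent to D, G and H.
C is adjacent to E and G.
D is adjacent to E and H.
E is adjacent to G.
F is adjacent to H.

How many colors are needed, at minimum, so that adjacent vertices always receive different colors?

3

A, B, G form a triangle, so at least 3 colors are needed.
3 colors suffice: color 1 → {B, E, F}; color 2 → {G, H}; color 3 → {A, C, D}. Each edge has distinct colors on its endpoints.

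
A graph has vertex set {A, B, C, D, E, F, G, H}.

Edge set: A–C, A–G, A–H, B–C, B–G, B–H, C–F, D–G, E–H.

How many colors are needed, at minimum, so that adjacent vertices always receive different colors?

B and C are adjacent, so at least 2 colors are needed.
2 colors suffice: color 1 → {A, B, D, E, F}; color 2 → {C, G, H}. Each edge has distinct colors on its endpoints.

2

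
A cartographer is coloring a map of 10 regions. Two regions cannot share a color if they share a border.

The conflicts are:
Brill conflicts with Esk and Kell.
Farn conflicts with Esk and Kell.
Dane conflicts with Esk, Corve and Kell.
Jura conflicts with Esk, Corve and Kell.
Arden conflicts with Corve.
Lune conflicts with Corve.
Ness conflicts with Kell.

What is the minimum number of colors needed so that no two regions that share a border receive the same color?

Jura and Corve conflict, so at least 2 colors are needed.
2 colors suffice: color 1 → {Esk, Corve, Kell}; color 2 → {Brill, Farn, Dane, Jura, Arden, Lune, Ness}. No two conflicting regions share a color.

2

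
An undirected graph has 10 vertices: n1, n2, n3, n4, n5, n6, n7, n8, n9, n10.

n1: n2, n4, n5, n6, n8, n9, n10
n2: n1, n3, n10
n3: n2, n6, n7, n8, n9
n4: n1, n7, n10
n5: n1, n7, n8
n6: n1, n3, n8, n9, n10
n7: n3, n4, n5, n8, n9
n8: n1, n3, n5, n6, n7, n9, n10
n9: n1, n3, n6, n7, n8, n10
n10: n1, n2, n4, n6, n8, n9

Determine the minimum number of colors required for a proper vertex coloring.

5

n1, n6, n8, n9, n10 form a clique, so at least 5 colors are needed.
5 colors suffice: n1=2, n2=1, n3=3, n4=1, n5=3, n6=5, n7=2, n8=1, n9=4, n10=3. No two adjacent vertices share a color.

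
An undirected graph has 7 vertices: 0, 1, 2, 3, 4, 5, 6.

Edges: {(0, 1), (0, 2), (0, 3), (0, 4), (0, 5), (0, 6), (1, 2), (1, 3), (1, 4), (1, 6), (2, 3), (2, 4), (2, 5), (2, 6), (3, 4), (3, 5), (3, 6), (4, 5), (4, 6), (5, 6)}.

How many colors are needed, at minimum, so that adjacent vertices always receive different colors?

0, 1, 2, 3, 4, 6 are pairwise adjacent (a clique of size 6), so at least 6 colors are needed.
One proper 6-coloring: 0=d, 1=f, 2=c, 3=e, 4=b, 5=f, 6=a. Each edge has distinct colors on its endpoints.

6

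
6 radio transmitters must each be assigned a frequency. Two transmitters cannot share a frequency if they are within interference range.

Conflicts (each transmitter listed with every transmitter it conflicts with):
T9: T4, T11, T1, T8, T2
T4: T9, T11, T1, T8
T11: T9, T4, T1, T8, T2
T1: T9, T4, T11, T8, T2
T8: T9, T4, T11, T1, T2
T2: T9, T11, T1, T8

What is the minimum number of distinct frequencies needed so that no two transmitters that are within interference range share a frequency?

T9, T11, T1, T8, T2 pairwise conflict, so at least 5 frequencies are needed.
5 frequencies suffice: T9=3, T4=5, T11=1, T1=2, T8=4, T2=5. No two conflicting transmitters share a frequency.

5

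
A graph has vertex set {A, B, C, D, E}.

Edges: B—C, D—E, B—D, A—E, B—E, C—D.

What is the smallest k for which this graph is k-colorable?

B, D, E are mutually adjacent, so at least 3 colors are needed.
A valid assignment using 3 colors: A=2, B=2, C=1, D=3, E=1. Every edge joins two different colors.

3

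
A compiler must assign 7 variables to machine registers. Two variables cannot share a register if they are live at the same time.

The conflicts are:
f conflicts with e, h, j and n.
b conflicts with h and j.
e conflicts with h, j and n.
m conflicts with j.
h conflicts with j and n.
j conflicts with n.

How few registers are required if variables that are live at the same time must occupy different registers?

5

f, e, h, j, n pairwise conflict, so at least 5 registers are needed.
5 registers suffice: register 1 → {j}; register 2 → {m, h}; register 3 → {b, n}; register 4 → {f}; register 5 → {e}. No two conflicting variables share a register.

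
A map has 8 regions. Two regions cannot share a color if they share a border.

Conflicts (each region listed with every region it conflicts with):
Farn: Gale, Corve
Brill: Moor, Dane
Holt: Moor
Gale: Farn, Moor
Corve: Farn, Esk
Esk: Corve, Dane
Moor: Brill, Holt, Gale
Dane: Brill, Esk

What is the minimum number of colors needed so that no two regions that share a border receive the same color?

The cycle Gale-Moor-Brill-Dane-Esk-Corve-Farn-Gale has odd length 7, so it cannot be 2-colored; at least 3 colors are needed.
One proper 3-coloring: Farn=1, Brill=2, Holt=2, Gale=2, Corve=2, Esk=3, Moor=1, Dane=1. Each listed conflict is separated.

3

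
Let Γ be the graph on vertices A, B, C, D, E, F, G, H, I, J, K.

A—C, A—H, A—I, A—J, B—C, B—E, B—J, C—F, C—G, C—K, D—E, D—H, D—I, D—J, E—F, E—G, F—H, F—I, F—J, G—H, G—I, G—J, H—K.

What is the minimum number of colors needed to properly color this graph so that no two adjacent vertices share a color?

2

H and K are adjacent, so at least 2 colors are needed.
2 colors suffice: color 1 → {C, E, H, I, J}; color 2 → {A, B, D, F, G, K}. Each edge has distinct colors on its endpoints.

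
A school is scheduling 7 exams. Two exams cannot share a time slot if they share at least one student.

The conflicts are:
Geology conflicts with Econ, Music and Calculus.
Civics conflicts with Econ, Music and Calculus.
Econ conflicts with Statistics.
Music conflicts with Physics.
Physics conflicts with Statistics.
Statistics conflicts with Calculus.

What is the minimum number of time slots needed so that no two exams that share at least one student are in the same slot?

3

The cycle Statistics-Econ-Geology-Music-Physics-Statistics has odd length 5, so it cannot be 2-colored; at least 3 time slots are needed.
3 time slots suffice: time slot 1 → {Geology, Civics, Statistics}; time slot 2 → {Econ, Music, Calculus}; time slot 3 → {Physics}. Each listed conflict is separated.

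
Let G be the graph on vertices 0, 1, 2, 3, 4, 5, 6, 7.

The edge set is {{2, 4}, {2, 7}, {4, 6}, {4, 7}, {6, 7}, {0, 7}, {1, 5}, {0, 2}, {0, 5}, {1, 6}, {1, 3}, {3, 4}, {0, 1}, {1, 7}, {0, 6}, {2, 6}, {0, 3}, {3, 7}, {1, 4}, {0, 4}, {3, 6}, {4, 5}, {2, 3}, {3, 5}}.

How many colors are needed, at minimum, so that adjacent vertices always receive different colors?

0, 2, 3, 4, 6, 7 are pairwise adjacent (a clique of size 6), so at least 6 colors are needed.
6 colors suffice: color a → {4}; color b → {3}; color c → {0}; color d → {5, 7}; color e → {1, 2}; color f → {6}. Each edge has distinct colors on its endpoints.

6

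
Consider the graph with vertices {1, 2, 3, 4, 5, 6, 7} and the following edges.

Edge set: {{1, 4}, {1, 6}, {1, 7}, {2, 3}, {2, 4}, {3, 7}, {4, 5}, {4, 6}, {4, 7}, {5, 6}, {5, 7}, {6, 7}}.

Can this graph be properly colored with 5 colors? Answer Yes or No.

Yes

The chromatic number is 4. 4, 5, 6, 7 form a clique, so at least 4 colors are needed.
4 colors suffice: color a → {2, 7}; color b → {3, 4}; color c → {6}; color d → {1, 5}.
Since 5 ≥ 4, a proper 5-coloring certainly exists.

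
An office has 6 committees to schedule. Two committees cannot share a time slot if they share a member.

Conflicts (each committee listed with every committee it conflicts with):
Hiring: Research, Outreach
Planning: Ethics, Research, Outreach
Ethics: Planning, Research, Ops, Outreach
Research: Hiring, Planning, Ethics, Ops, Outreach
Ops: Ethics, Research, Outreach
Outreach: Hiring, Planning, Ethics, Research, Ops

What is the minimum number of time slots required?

4

Ethics, Research, Ops, Outreach are mutually in conflict, so at least 4 time slots are needed.
Using 4 time slots: Hiring=3, Planning=4, Ethics=3, Research=2, Ops=4, Outreach=1. No two conflicting committees share a time slot.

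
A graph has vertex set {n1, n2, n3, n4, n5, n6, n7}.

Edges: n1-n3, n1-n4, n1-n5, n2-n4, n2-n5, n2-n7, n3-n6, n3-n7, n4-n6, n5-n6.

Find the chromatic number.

3

The cycle n3-n7-n2-n4-n1-n3 has odd length 5, so it cannot be 2-colored; at least 3 colors are needed.
3 colors suffice: color 1 → {n1, n2, n6}; color 2 → {n3, n4, n5}; color 3 → {n7}. Every edge joins two different colors.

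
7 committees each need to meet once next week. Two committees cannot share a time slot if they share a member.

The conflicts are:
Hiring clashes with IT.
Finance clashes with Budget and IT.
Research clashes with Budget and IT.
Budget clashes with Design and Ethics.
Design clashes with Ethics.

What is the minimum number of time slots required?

3

Budget, Design, Ethics all conflict with each other, so at least 3 time slots are needed.
3 time slots suffice: Hiring=2, Finance=2, Research=2, Budget=1, Design=3, IT=1, Ethics=2. No two conflicting committees share a time slot.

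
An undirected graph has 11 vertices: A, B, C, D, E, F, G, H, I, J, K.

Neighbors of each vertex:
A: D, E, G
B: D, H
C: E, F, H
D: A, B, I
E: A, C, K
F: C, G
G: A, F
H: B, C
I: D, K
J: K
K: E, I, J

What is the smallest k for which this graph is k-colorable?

The cycle I-D-A-E-K-I has odd length 5, so it cannot be 2-colored; at least 3 colors are needed.
A valid assignment using 3 colors: A=1, B=1, C=1, D=2, E=2, F=3, G=2, H=2, I=3, J=2, K=1. No two adjacent vertices share a color.

3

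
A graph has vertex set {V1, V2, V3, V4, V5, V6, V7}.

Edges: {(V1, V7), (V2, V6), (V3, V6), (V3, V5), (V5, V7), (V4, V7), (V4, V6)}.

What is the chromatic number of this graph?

3

The cycle V7-V5-V3-V6-V4-V7 has odd length 5, so it cannot be 2-colored; at least 3 colors are needed.
One proper 3-coloring: V1=2, V2=2, V3=2, V4=2, V5=3, V6=1, V7=1. Every edge joins two different colors.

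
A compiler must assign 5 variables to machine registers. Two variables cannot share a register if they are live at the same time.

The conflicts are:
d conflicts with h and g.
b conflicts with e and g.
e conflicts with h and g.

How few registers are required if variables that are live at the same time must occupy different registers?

3

b, e, g are mutually in conflict, so at least 3 registers are needed.
3 registers suffice: d=2, b=3, e=2, h=1, g=1. Each listed conflict is separated.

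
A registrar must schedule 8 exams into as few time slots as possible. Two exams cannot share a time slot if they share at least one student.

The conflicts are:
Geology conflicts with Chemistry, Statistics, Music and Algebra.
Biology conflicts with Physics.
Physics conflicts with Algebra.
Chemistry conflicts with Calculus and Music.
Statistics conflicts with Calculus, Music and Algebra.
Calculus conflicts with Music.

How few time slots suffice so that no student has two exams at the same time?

Chemistry, Calculus, Music all conflict with each other, so at least 3 time slots are needed.
3 time slots suffice: time slot 1 → {Biology, Music, Algebra}; time slot 2 → {Geology, Physics, Calculus}; time slot 3 → {Chemistry, Statistics}. No two conflicting exams share a time slot.

3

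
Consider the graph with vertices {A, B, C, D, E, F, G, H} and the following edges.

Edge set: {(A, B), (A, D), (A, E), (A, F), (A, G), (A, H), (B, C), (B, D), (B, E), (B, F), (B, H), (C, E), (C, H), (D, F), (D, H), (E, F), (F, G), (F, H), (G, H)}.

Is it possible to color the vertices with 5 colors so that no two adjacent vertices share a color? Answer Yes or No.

The chromatic number is 5. A, B, D, F, H are pairwise adjacent (a clique of size 5), so at least 5 colors are needed.
5 colors suffice: A=red, B=yellow, C=red, D=purple, E=blue, F=green, G=yellow, H=blue.
That is already a proper 5-coloring.

Yes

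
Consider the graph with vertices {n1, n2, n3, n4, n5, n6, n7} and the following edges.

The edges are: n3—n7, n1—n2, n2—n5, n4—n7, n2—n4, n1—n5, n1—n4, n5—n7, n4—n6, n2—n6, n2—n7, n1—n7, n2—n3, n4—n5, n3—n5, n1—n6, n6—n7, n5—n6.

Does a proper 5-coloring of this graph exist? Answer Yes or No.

No

n1, n2, n4, n5, n6, n7 are mutually adjacent (a clique of size 6), so at least 6 colors are needed.
So 5 colors are not enough.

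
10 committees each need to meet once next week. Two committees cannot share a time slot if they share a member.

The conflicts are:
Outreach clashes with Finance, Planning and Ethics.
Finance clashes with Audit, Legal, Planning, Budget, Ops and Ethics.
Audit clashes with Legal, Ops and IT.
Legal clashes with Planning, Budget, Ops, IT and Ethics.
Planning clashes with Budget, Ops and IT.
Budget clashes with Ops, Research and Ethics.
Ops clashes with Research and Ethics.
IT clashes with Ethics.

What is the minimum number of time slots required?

5

Finance, Legal, Planning, Budget, Ops pairwise conflict, so at least 5 time slots are needed.
5 time slots suffice: Outreach=1, Finance=3, Audit=4, Legal=2, Planning=4, Budget=5, Ops=1, Research=2, IT=1, Ethics=4. No two conflicting committees share a time slot.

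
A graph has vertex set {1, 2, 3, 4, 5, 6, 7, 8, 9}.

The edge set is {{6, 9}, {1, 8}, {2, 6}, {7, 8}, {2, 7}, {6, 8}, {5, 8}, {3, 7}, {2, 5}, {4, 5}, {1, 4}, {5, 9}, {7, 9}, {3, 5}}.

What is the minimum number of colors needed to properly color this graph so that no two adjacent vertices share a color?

7 and 9 are adjacent, so at least 2 colors are needed.
2 colors suffice: color a → {1, 5, 6, 7}; color b → {2, 3, 4, 8, 9}. Every edge joins two different colors.

2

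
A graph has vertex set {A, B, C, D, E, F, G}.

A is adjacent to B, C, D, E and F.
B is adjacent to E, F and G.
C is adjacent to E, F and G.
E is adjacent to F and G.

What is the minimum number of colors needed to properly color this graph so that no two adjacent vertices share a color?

A, B, E, F are pairwise adjacent (a clique of size 4), so at least 4 colors are needed.
4 colors suffice: A=2, B=3, C=3, D=1, E=1, F=4, G=2. No two adjacent vertices share a color.

4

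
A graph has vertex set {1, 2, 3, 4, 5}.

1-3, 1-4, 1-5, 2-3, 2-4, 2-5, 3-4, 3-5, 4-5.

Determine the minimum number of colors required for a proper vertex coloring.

1, 3, 4, 5 are pairwise adjacent (a clique of size 4), so at least 4 colors are needed.
4 colors suffice: color a → {5}; color b → {3}; color c → {4}; color d → {1, 2}. Every edge joins two different colors.

4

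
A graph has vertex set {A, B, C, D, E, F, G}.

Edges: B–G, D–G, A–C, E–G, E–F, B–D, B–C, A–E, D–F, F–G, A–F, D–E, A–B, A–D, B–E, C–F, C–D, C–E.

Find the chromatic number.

5

A, C, D, E, F form a clique, so at least 5 colors are needed.
One proper 5-coloring: A=yellow, B=green, C=purple, D=blue, E=red, F=green, G=yellow. No two adjacent vertices share a color.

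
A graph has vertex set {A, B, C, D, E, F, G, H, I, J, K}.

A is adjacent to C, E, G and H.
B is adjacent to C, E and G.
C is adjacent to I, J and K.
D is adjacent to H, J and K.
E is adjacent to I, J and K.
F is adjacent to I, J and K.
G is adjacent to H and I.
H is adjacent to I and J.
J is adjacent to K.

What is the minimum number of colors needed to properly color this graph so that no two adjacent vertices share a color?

3

D, H, J are pairwise adjacent, so at least 3 colors are needed.
3 colors suffice: A=1, B=1, C=3, D=3, E=3, F=3, G=3, H=2, I=1, J=1, K=2. Each edge has distinct colors on its endpoints.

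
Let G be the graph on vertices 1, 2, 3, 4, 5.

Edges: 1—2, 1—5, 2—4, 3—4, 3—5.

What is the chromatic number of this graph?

The cycle 4-2-1-5-3-4 has odd length 5, so it cannot be 2-colored; at least 3 colors are needed.
3 colors suffice: color a → {1, 3}; color b → {2, 5}; color c → {4}. Each edge has distinct colors on its endpoints.

3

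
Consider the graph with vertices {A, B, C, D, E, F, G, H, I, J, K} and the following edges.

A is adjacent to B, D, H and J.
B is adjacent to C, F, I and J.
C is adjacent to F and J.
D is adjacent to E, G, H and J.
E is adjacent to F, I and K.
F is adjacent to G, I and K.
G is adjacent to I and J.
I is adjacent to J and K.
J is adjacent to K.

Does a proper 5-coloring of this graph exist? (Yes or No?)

The chromatic number is 4. E, F, I, K are mutually adjacent (a clique of size 4), so at least 4 colors are needed.
4 colors suffice: A=4, B=3, C=2, D=2, E=3, F=1, G=3, H=1, I=2, J=1, K=4.
Since 5 ≥ 4, a proper 5-coloring certainly exists.

Yes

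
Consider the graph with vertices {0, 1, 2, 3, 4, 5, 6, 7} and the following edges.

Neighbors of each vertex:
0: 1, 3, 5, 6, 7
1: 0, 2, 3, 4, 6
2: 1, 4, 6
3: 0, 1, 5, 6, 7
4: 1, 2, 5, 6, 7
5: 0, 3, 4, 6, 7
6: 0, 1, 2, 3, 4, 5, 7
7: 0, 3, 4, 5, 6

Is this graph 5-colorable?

The chromatic number is 5. 0, 3, 5, 6, 7 are pairwise adjacent (a clique of size 5), so at least 5 colors are needed.
5 colors suffice: color a → {6}; color b → {1, 7}; color c → {2, 5}; color d → {3, 4}; color e → {0}.
That is already a proper 5-coloring.

Yes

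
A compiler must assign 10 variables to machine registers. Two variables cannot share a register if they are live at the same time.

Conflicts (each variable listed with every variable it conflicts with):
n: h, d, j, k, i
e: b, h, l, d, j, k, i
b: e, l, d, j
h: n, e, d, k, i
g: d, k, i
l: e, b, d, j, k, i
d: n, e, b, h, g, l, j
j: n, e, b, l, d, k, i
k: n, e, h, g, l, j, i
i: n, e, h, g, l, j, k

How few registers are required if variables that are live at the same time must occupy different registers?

e, l, j, k, i all conflict with each other, so at least 5 registers are needed.
A valid assignment using 5 registers: n=2, e=2, b=4, h=3, g=2, l=5, d=1, j=3, k=4, i=1. Every pair that conflicts lands in different registers.

5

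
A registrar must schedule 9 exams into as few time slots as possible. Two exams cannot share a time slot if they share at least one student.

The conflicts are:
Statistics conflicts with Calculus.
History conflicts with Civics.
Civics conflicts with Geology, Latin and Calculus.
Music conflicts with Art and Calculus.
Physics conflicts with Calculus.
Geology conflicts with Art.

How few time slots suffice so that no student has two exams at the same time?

The cycle Calculus-Civics-Geology-Art-Music-Calculus has odd length 5, so it cannot be 2-colored; at least 3 time slots are needed.
3 time slots suffice: time slot 1 → {History, Geology, Latin, Calculus}; time slot 2 → {Statistics, Civics, Music, Physics}; time slot 3 → {Art}. Every pair that conflicts lands in different time slots.

3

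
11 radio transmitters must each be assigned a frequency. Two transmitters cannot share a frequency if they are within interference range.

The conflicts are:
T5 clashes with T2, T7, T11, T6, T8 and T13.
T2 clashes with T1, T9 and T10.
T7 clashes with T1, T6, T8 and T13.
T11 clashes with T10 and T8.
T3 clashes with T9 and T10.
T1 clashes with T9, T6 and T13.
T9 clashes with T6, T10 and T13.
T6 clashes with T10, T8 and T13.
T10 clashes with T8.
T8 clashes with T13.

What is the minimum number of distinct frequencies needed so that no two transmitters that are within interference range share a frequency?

T5, T7, T6, T8, T13 are mutually in conflict, so at least 5 frequencies are needed.
A valid assignment using 5 frequencies: T5=2, T2=1, T7=5, T11=1, T3=1, T1=4, T9=2, T6=1, T10=3, T8=4, T13=3. Each listed conflict is separated.

5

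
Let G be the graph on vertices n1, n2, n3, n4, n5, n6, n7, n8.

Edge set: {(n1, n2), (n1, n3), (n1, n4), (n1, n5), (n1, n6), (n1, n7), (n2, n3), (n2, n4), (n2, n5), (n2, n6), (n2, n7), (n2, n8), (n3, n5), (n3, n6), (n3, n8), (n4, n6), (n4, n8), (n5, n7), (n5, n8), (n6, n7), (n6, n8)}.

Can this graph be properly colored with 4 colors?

Yes

The chromatic number is 4. n1, n2, n6, n7 form a clique, so at least 4 colors are needed.
4 colors suffice: color 1 → {n2}; color 2 → {n5, n6}; color 3 → {n1, n8}; color 4 → {n3, n4, n7}.
That is already a proper 4-coloring.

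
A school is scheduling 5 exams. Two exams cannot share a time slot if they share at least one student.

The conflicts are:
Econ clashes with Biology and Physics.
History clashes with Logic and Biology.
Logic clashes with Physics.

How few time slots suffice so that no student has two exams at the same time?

3

The cycle Physics-Econ-Biology-History-Logic-Physics has odd length 5, so it cannot be 2-colored; at least 3 time slots are needed.
3 time slots suffice: Econ=2, History=2, Logic=1, Biology=1, Physics=3. No two conflicting exams share a time slot.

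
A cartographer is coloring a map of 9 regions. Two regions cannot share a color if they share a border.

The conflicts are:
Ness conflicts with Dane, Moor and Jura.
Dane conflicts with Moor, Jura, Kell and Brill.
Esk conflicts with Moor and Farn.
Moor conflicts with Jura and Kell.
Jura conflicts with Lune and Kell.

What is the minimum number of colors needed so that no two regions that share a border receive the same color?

Ness, Dane, Moor, Jura pairwise conflict, so at least 4 colors are needed.
A valid assignment using 4 colors: Ness=4, Dane=3, Esk=2, Moor=1, Jura=2, Farn=1, Lune=1, Kell=4, Brill=1. Every pair that conflicts lands in different colors.

4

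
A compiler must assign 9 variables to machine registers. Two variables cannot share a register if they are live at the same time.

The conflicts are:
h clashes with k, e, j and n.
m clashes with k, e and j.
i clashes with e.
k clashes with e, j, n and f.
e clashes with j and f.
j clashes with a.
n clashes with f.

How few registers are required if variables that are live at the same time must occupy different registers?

4

m, k, e, j pairwise conflict, so at least 4 registers are needed.
4 registers suffice: register 1 → {e, n, a}; register 2 → {i, k}; register 3 → {j, f}; register 4 → {h, m}. Every pair that conflicts lands in different registers.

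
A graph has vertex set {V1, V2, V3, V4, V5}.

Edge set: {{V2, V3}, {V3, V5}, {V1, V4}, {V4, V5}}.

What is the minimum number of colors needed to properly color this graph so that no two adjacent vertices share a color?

2

V1 and V4 are adjacent, so at least 2 colors are needed.
2 colors suffice: color 1 → {V3, V4}; color 2 → {V1, V2, V5}. Each edge has distinct colors on its endpoints.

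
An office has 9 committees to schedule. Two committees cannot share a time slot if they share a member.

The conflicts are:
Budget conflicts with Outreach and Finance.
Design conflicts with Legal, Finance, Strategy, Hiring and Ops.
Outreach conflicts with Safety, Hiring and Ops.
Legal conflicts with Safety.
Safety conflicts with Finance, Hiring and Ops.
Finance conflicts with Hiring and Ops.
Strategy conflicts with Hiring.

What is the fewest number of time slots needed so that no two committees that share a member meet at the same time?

Safety, Finance, Hiring all conflict with each other, so at least 3 time slots are needed.
Using 3 time slots: Budget=1, Design=1, Outreach=2, Legal=2, Safety=1, Finance=2, Strategy=2, Hiring=3, Ops=3. Every pair that conflicts lands in different time slots.

3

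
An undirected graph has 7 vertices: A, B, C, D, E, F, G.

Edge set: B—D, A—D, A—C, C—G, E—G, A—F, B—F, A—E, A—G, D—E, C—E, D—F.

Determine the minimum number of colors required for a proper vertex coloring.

A, C, E, G form a clique, so at least 4 colors are needed.
One proper 4-coloring: A=1, B=1, C=4, D=3, E=2, F=2, G=3. Every edge joins two different colors.

4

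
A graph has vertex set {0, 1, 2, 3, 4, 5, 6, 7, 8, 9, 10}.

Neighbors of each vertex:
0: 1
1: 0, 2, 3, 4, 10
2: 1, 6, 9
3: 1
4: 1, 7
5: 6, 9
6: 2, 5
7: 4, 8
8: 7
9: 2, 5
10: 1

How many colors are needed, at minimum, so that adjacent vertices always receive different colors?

5 and 9 are adjacent, so at least 2 colors are needed.
A valid assignment using 2 colors: 0=blue, 1=red, 2=blue, 3=blue, 4=blue, 5=blue, 6=red, 7=red, 8=blue, 9=red, 10=blue. Each edge has distinct colors on its endpoints.

2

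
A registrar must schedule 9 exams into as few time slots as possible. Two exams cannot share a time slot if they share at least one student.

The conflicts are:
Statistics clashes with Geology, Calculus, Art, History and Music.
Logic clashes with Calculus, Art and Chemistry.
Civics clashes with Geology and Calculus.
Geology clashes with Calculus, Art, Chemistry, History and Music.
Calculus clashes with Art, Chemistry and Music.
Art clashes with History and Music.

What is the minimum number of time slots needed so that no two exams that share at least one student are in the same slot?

Statistics, Geology, Calculus, Art, Music are mutually in conflict, so at least 5 time slots are needed.
5 time slots suffice: time slot 1 → {Logic, Geology}; time slot 2 → {Calculus, History}; time slot 3 → {Civics, Art, Chemistry}; time slot 4 → {Statistics}; time slot 5 → {Music}. Each listed conflict is separated.

5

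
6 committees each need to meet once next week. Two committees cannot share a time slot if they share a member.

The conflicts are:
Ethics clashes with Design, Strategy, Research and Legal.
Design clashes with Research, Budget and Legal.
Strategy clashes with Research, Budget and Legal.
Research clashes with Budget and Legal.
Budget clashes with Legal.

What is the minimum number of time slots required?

4

Ethics, Design, Research, Legal all conflict with each other, so at least 4 time slots are needed.
Using 4 time slots: Ethics=3, Design=4, Strategy=4, Research=2, Budget=3, Legal=1. No two conflicting committees share a time slot.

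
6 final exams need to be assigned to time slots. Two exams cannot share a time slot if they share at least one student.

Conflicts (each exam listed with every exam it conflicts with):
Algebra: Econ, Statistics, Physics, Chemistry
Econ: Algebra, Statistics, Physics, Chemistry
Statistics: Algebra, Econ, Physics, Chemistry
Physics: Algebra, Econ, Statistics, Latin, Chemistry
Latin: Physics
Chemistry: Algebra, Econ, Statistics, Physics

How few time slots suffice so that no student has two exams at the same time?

5

Algebra, Econ, Statistics, Physics, Chemistry are mutually in conflict, so at least 5 time slots are needed.
5 time slots suffice: time slot 1 → {Physics}; time slot 2 → {Algebra, Latin}; time slot 3 → {Econ}; time slot 4 → {Chemistry}; time slot 5 → {Statistics}. Every pair that conflicts lands in different time slots.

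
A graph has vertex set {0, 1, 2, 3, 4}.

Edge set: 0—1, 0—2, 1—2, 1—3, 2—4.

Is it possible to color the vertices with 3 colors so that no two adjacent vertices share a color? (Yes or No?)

The chromatic number is 3. 0, 1, 2 form a triangle, so at least 3 colors are needed.
3 colors suffice: 0=green, 1=blue, 2=red, 3=red, 4=blue.
That is already a proper 3-coloring.

Yes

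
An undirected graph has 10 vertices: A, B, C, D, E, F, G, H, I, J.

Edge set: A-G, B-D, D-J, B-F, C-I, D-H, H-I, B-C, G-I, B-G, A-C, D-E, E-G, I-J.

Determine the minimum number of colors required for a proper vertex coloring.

3

The cycle I-C-B-D-H-I has odd length 5, so it cannot be 2-colored; at least 3 colors are needed.
3 colors suffice: color red → {A, B, E, I}; color blue → {C, D, F, G}; color green → {H, J}. Every edge joins two different colors.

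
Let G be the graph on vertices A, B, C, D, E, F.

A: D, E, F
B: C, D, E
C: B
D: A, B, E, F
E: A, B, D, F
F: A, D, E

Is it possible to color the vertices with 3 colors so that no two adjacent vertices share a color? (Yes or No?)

A, D, E, F are pairwise adjacent (a clique of size 4), so at least 4 colors are needed.
So 3 colors are not enough.

No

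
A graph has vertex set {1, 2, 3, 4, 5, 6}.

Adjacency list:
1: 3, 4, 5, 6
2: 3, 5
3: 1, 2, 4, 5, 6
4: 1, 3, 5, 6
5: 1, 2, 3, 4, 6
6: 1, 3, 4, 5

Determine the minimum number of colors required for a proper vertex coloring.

1, 3, 4, 5, 6 are pairwise adjacent (a clique of size 5), so at least 5 colors are needed.
5 colors suffice: color red → {3}; color blue → {5}; color green → {2, 6}; color yellow → {4}; color purple → {1}. No two adjacent vertices share a color.

5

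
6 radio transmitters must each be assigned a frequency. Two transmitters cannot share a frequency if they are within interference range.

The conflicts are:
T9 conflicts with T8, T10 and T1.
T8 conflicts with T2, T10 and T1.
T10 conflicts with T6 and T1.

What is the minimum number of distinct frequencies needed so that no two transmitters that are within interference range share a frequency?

T9, T8, T10, T1 pairwise conflict, so at least 4 frequencies are needed.
Using 4 frequencies: T9=3, T8=2, T2=1, T10=1, T6=2, T1=4. Each listed conflict is separated.

4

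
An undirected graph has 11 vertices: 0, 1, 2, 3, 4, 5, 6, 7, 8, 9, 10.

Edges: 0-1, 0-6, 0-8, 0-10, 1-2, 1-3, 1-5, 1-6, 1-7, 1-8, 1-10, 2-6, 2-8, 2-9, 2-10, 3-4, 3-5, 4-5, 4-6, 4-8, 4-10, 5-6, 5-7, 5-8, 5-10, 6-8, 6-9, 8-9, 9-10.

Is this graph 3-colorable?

1, 5, 6, 8 are pairwise adjacent (a clique of size 4), so at least 4 colors are needed.
So 3 colors are not enough.

No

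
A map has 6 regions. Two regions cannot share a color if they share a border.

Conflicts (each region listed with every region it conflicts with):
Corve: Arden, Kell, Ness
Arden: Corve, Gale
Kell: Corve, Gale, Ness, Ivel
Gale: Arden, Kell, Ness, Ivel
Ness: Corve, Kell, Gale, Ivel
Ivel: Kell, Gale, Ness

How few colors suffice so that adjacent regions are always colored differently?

4

Kell, Gale, Ness, Ivel all conflict with each other, so at least 4 colors are needed.
4 colors suffice: Corve=3, Arden=1, Kell=1, Gale=3, Ness=2, Ivel=4. Every pair that conflicts lands in different colors.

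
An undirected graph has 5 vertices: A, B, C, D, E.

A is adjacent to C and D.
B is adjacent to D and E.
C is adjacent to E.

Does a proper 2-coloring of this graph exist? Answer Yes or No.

No

The cycle B-E-C-A-D-B has odd length 5, so it cannot be 2-colored; at least 3 colors are needed.
So 2 colors are not enough.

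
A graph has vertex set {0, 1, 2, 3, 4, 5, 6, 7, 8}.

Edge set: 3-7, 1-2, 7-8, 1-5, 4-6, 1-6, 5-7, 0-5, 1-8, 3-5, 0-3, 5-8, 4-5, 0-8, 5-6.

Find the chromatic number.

3, 5, 7 are mutually adjacent, so at least 3 colors are needed.
3 colors suffice: color a → {2, 5}; color b → {3, 6, 8}; color c → {0, 1, 4, 7}. No two adjacent vertices share a color.

3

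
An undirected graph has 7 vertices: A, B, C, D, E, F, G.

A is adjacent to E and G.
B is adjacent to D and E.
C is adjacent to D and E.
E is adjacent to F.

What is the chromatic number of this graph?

E and F are adjacent, so at least 2 colors are needed.
A valid assignment using 2 colors: A=2, B=2, C=2, D=1, E=1, F=2, G=1. No two adjacent vertices share a color.

2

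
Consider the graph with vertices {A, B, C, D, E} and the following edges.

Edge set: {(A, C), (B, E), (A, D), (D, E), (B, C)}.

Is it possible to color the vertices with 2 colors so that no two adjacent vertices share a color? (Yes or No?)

The cycle A-D-E-B-C-A has odd length 5, so it cannot be 2-colored; at least 3 colors are needed.
So 2 colors are not enough.

No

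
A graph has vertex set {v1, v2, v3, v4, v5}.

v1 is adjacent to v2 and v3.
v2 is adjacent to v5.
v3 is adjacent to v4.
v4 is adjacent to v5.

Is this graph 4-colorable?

Yes

The chromatic number is 3. The cycle v1-v2-v5-v4-v3-v1 has odd length 5, so it cannot be 2-colored; at least 3 colors are needed.
3 colors suffice: v1=1, v2=2, v3=2, v4=3, v5=1.
Since 4 ≥ 3, a proper 4-coloring certainly exists.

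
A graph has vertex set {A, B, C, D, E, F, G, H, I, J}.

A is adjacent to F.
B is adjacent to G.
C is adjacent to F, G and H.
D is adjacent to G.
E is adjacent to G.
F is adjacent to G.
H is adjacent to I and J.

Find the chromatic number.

3

C, F, G are pairwise adjacent, so at least 3 colors are needed.
3 colors suffice: A=1, B=2, C=2, D=2, E=2, F=3, G=1, H=1, I=2, J=2. No two adjacent vertices share a color.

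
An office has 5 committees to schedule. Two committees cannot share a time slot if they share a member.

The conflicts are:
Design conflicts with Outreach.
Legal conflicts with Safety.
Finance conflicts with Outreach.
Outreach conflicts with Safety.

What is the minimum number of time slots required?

2

Finance and Outreach conflict, so at least 2 time slots are needed.
A valid assignment using 2 time slots: Design=2, Legal=1, Finance=2, Outreach=1, Safety=2. No two conflicting committees share a time slot.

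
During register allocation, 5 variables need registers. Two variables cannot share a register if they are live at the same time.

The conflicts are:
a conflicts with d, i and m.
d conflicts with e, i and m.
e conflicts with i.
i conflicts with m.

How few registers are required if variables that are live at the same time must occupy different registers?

4

a, d, i, m pairwise conflict, so at least 4 registers are needed.
4 registers suffice: register 1 → {d}; register 2 → {i}; register 3 → {e, m}; register 4 → {a}. Every pair that conflicts lands in different registers.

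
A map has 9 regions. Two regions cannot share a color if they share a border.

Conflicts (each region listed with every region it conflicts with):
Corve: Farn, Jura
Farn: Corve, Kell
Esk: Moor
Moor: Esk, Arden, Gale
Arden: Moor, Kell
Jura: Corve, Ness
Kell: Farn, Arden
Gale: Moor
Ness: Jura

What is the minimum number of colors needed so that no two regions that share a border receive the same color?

Arden and Kell conflict, so at least 2 colors are needed.
2 colors suffice: Corve=1, Farn=2, Esk=2, Moor=1, Arden=2, Jura=2, Kell=1, Gale=2, Ness=1. No two conflicting regions share a color.

2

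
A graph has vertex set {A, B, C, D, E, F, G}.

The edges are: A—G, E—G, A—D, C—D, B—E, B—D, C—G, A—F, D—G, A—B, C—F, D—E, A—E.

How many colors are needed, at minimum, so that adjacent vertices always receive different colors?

4

A, B, D, E form a clique, so at least 4 colors are needed.
One proper 4-coloring: A=1, B=4, C=1, D=2, E=3, F=2, G=4. Each edge has distinct colors on its endpoints.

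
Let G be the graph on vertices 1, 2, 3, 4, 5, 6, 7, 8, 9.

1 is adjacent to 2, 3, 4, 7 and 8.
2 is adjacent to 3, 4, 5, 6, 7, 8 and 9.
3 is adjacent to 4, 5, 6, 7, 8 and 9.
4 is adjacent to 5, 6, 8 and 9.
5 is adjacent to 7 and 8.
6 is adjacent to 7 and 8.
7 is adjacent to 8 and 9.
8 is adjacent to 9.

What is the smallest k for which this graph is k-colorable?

2, 3, 4, 8, 9 are mutually adjacent (a clique of size 5), so at least 5 colors are needed.
5 colors suffice: 1=purple, 2=red, 3=green, 4=yellow, 5=purple, 6=purple, 7=yellow, 8=blue, 9=purple. No two adjacent vertices share a color.

5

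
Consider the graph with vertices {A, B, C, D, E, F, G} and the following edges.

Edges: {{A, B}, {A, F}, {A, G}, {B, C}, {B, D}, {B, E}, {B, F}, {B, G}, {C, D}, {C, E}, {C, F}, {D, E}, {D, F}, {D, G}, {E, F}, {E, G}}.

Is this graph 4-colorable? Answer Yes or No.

B, C, D, E, F form a clique, so at least 5 colors are needed.
So 4 colors are not enough.

No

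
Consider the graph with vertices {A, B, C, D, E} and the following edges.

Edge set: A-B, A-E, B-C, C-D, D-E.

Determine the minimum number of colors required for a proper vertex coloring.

The cycle A-B-C-D-E-A has odd length 5, so it cannot be 2-colored; at least 3 colors are needed.
A valid assignment using 3 colors: A=1, B=2, C=1, D=3, E=2. No two adjacent vertices share a color.

3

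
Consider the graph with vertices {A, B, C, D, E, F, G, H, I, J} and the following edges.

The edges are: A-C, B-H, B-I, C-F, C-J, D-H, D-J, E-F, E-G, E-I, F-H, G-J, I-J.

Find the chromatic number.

The cycle E-I-B-H-F-E has odd length 5, so it cannot be 2-colored; at least 3 colors are needed.
A valid assignment using 3 colors: A=1, B=3, C=2, D=2, E=1, F=3, G=2, H=1, I=2, J=1. Each edge has distinct colors on its endpoints.

3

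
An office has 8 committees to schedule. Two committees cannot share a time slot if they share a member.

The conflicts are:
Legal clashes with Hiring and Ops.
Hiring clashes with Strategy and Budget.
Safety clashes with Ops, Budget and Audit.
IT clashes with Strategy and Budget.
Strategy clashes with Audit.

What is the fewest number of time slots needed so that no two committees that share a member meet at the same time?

The cycle Hiring-Strategy-Audit-Safety-Budget-Hiring has odd length 5, so it cannot be 2-colored; at least 3 time slots are needed.
3 time slots suffice: time slot 1 → {Ops, Strategy, Budget}; time slot 2 → {Hiring, Safety, IT}; time slot 3 → {Legal, Audit}. No two conflicting committees share a time slot.

3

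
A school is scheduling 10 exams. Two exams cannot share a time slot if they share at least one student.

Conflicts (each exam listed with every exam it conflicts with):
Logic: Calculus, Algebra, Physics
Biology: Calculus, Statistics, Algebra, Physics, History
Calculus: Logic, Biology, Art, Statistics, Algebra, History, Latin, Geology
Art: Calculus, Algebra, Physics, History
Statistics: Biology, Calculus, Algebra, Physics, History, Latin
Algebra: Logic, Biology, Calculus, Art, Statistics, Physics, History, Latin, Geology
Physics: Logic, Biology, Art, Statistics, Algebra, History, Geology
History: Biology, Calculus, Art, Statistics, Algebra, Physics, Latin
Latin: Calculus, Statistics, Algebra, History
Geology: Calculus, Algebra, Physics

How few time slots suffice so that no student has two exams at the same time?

5

Biology, Statistics, Algebra, Physics, History all conflict with each other, so at least 5 time slots are needed.
5 time slots suffice: time slot 1 → {Algebra}; time slot 2 → {Calculus, Physics}; time slot 3 → {Logic, History, Geology}; time slot 4 → {Art, Statistics}; time slot 5 → {Biology, Latin}. Every pair that conflicts lands in different time slots.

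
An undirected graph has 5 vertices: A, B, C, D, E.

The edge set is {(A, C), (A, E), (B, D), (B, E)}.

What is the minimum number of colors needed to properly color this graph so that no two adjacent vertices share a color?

B and D are adjacent, so at least 2 colors are needed.
A valid assignment using 2 colors: A=red, B=red, C=blue, D=blue, E=blue. Each edge has distinct colors on its endpoints.

2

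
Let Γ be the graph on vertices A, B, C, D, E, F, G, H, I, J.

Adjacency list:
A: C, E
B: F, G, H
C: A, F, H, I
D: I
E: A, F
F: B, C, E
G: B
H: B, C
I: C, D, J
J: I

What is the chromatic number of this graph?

A and C are adjacent, so at least 2 colors are needed.
A valid assignment using 2 colors: A=2, B=1, C=1, D=1, E=1, F=2, G=2, H=2, I=2, J=1. Every edge joins two different colors.

2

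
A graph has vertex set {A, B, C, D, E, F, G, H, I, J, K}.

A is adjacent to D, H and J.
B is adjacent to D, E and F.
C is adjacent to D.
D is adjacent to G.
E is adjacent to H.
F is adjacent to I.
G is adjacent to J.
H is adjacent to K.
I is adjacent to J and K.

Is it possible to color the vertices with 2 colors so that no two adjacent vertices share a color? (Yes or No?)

No

The cycle H-E-B-D-A-H has odd length 5, so it cannot be 2-colored; at least 3 colors are needed.
So 2 colors are not enough.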